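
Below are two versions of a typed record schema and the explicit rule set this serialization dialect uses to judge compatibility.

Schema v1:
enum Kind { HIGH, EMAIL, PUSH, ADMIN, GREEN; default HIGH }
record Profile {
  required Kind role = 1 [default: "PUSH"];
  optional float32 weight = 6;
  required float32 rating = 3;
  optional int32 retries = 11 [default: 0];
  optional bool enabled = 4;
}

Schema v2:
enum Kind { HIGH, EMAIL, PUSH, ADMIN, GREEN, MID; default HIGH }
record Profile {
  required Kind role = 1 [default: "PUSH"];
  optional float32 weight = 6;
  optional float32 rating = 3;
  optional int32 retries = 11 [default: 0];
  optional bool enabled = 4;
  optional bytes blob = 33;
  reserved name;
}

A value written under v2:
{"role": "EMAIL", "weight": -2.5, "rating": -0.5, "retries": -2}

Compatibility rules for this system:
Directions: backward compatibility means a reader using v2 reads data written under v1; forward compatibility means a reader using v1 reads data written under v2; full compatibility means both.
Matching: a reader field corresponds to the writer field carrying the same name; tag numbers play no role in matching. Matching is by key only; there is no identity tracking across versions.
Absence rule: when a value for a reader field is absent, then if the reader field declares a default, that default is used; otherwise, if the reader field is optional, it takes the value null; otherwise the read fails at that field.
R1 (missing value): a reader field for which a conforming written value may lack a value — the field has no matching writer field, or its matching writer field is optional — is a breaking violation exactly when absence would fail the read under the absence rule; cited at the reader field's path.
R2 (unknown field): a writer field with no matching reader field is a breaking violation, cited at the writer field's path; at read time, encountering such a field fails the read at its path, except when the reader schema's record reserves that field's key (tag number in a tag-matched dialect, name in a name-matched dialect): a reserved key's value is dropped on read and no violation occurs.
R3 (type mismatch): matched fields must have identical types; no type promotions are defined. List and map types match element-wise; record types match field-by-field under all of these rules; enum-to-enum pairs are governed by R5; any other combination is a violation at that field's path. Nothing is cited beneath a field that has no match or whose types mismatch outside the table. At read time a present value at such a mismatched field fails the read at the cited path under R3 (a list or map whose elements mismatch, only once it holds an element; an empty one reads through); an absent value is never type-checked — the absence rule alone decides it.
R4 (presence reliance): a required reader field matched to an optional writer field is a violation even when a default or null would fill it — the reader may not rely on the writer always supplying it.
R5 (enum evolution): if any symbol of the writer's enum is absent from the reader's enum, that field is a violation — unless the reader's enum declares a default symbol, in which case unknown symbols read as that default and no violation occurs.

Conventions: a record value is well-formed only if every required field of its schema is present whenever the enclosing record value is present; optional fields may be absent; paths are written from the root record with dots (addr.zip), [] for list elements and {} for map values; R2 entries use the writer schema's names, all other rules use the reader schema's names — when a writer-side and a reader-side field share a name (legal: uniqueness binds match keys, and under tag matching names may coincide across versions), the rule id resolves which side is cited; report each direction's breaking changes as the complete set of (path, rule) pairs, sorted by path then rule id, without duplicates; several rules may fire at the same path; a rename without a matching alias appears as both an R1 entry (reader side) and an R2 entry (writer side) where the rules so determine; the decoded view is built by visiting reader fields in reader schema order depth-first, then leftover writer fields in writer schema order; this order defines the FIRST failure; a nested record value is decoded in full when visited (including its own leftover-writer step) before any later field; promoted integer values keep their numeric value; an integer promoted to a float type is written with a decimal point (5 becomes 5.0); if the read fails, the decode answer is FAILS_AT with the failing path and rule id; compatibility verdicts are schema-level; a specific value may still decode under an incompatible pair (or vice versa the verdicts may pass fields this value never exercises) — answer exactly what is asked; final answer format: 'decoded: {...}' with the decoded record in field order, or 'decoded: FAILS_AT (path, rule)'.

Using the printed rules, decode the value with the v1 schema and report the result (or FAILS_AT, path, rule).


each type pair in Profile: writer, then reader
migrating the Profile value to v1:
  role := "EMAIL"
  weight := -2.5
  rating := -0.5
  retries := -2
  enabled := null (absent, optional -> null)
  => decoded: {"role": "EMAIL", "weight": -2.5, "rating": -0.5, "retries": -2, "enabled": null}
remaining Profile differences; none change what is asked:
  added field blob to record Profile: optional bytes, tag 33 (in v2 it sits last) -> changes Profile's schema-level verdicts only — the decode of this value is the same
  enum Kind (field role in record Profile): symbol MID added -> triggers nothing under the printed rules; the Profile answer is the same either way
  field rating in record Profile: required changed to optional -> changes Profile's schema-level verdicts only — the decode of this value is the same

decoded: {"role": "EMAIL", "weight": -2.5, "rating": -0.5, "retries": -2, "enabled": null}


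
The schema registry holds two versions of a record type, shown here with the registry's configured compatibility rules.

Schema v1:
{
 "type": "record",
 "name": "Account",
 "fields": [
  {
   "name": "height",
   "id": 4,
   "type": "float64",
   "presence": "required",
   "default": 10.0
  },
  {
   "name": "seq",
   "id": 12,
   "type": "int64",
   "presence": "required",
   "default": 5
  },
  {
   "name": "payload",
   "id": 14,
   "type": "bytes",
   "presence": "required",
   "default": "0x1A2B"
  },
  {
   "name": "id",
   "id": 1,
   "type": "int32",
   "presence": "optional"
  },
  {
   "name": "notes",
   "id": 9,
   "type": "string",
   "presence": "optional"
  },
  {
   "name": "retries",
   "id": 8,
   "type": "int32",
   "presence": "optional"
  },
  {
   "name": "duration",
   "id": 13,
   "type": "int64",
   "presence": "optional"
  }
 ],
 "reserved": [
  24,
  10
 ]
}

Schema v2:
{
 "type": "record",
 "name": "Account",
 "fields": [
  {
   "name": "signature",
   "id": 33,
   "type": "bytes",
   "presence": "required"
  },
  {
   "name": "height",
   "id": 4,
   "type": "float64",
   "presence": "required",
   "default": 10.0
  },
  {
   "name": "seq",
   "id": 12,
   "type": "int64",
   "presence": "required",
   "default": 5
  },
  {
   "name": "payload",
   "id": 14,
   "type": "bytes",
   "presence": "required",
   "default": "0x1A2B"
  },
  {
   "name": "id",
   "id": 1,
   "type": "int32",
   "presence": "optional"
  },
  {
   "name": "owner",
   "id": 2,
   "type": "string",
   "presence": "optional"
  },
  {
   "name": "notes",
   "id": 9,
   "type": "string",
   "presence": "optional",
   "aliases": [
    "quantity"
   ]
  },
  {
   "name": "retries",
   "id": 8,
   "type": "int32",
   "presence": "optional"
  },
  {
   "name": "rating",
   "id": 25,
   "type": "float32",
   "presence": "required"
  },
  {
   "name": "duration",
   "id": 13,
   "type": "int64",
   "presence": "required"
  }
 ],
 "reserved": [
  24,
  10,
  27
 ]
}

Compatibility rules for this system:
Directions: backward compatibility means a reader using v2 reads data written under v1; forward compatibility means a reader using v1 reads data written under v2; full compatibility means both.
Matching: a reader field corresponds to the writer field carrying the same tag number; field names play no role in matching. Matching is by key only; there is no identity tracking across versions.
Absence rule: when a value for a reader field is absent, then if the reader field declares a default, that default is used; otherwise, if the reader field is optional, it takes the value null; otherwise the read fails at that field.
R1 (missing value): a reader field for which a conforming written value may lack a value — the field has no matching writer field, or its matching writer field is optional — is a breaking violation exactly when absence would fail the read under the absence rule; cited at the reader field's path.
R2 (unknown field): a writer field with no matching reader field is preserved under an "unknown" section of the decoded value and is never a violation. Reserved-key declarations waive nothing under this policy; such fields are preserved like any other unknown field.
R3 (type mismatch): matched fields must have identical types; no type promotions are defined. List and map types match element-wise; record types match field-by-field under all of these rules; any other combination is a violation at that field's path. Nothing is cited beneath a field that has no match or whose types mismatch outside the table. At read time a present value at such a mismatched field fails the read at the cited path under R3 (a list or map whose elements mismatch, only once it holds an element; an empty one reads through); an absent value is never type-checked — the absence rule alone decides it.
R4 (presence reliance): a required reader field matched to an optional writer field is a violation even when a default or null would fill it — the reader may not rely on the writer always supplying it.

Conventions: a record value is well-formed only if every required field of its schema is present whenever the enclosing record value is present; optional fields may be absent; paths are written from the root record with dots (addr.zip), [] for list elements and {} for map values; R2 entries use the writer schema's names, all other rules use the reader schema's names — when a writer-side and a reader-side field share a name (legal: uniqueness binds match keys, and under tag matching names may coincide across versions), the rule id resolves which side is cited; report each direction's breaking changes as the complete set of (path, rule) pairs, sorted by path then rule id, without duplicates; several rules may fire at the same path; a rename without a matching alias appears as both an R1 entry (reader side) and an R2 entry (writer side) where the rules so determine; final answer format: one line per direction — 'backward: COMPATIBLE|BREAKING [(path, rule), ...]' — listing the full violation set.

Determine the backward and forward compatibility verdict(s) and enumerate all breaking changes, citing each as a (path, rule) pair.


backward: BREAKING [(duration, R1), (duration, R4), (rating, R1), (signature, R1)]; forward: COMPATIBLE []

the writer's type comes first in each Account pair
backward analysis of Account with v2 as reader and v1 as writer:
  no writer field matches reader signature
  height: paired with writer height (float64 -> float64; writer required)
  seq: paired with writer seq (int64 -> int64; writer required)
  payload: paired with writer payload (bytes -> bytes; writer required)
  id: paired with writer id (int32 -> int32; writer optional)
  no writer field matches reader owner
  notes: paired with writer notes (string -> string; writer optional)
  retries: paired with writer retries (int32 -> int32; writer optional)
  no writer field matches reader rating
  duration: paired with writer duration (int64 -> int64; writer optional)
  R1 fires at duration
  R4 fires at duration
  R1 fires at rating
  R1 fires at signature
  backward on Account therefore BREAKING (4)
forward analysis of Account with v1 as reader and v2 as writer:
  height: paired with writer height (float64 -> float64; writer required)
  seq: paired with writer seq (int64 -> int64; writer required)
  payload: paired with writer payload (bytes -> bytes; writer required)
  id: paired with writer id (int32 -> int32; writer optional)
  notes: paired with writer notes (string -> string; writer optional)
  retries: paired with writer retries (int32 -> int32; writer optional)
  duration: paired with writer duration (int64 -> int64; writer required)
  writer signature: unknown to reader
  writer owner: unknown to reader
  writer rating: unknown to reader
  nothing fires on Account: forward is COMPATIBLE


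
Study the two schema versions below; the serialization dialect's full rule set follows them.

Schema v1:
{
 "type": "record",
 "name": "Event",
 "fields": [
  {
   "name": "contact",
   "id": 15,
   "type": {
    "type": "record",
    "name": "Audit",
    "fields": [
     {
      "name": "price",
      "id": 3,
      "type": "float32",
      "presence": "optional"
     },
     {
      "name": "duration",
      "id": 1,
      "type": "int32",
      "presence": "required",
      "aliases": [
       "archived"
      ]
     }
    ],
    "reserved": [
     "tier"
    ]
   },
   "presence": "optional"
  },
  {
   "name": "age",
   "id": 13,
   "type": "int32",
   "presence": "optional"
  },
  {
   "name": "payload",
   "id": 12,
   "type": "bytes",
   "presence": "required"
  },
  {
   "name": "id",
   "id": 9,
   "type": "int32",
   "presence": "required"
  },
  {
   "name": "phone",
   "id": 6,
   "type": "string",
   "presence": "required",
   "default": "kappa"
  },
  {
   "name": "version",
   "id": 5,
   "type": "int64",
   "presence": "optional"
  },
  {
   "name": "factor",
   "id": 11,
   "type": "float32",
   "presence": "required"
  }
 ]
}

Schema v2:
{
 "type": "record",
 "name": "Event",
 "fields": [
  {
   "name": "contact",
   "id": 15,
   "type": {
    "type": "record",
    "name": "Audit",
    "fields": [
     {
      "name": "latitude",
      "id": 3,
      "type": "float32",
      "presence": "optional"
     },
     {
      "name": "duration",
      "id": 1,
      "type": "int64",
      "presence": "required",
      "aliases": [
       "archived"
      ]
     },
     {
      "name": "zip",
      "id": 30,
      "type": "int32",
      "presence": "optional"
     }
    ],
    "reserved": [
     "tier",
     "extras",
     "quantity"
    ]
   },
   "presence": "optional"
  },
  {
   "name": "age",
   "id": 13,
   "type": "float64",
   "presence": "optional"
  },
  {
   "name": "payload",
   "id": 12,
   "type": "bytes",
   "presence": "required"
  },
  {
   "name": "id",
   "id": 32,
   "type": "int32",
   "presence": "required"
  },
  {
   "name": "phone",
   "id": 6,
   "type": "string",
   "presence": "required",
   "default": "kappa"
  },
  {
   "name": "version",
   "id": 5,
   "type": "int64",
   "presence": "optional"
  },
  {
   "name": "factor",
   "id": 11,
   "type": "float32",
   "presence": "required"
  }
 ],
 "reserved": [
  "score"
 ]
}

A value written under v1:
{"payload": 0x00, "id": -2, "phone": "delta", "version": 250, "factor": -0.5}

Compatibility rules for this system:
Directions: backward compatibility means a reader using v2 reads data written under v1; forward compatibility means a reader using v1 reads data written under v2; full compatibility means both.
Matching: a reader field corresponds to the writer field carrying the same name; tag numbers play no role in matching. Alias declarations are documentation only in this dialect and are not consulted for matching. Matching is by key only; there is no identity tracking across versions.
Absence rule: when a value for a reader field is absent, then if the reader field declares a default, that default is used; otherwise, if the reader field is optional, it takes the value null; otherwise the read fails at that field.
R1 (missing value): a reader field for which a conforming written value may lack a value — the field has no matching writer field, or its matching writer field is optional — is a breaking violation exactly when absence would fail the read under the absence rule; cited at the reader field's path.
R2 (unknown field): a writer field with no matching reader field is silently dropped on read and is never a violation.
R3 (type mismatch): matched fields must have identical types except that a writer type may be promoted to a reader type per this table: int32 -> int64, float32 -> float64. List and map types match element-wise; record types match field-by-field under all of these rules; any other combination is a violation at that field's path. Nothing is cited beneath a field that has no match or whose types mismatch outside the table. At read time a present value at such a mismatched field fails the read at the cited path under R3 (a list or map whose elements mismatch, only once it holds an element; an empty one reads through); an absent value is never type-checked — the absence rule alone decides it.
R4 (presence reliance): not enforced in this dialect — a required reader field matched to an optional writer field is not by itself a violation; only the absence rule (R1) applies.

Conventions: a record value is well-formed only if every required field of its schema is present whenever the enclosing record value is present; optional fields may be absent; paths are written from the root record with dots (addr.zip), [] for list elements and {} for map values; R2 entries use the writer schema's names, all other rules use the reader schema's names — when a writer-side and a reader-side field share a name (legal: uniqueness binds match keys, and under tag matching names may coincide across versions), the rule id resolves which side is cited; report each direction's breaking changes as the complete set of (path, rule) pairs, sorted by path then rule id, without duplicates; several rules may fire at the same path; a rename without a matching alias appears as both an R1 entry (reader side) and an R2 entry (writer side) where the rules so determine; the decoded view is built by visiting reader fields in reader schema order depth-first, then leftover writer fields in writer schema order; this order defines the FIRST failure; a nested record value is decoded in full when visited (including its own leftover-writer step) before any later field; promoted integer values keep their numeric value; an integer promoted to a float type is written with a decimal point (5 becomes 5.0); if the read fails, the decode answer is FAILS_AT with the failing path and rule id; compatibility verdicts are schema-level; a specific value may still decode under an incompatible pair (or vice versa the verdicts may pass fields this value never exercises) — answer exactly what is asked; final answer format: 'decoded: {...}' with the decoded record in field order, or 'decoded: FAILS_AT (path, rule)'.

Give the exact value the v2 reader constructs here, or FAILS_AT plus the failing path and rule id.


decoded: {"contact": null, "age": null, "payload": 0x00, "id": -2, "phone": "delta", "version": 250, "factor": -0.5}

the writer's type comes first in each Event pair
decoding the Event value with the v2 reader:
  contact := null (absent, optional -> null)
  age := null (absent, optional -> null)
  payload := 0x00
  id := -2
  phone := "delta"
  version := 250
  factor := -0.5
  => decoded: {"contact": null, "age": null, "payload": 0x00, "id": -2, "phone": "delta", "version": 250, "factor": -0.5}
ruling out the remaining Event differences:
  field duration in record Audit: type int32 changed to int64 -> affects the rule determinations only; this particular Event value decodes identically
  field id in record Event: tag 9 changed to 32 -> inert under this dialect — no rule fires on Event and the result does not move
  renamed field price to latitude in record Audit -> inert under this dialect — no rule fires on Event and the result does not move
  field age in record Event: type int32 changed to float64 -> affects the rule determinations only; this particular Event value decodes identically
  added field zip to record Audit: optional int32, tag 30 (in v2 it sits last) -> inert under this dialect — no rule fires on Event and the result does not move


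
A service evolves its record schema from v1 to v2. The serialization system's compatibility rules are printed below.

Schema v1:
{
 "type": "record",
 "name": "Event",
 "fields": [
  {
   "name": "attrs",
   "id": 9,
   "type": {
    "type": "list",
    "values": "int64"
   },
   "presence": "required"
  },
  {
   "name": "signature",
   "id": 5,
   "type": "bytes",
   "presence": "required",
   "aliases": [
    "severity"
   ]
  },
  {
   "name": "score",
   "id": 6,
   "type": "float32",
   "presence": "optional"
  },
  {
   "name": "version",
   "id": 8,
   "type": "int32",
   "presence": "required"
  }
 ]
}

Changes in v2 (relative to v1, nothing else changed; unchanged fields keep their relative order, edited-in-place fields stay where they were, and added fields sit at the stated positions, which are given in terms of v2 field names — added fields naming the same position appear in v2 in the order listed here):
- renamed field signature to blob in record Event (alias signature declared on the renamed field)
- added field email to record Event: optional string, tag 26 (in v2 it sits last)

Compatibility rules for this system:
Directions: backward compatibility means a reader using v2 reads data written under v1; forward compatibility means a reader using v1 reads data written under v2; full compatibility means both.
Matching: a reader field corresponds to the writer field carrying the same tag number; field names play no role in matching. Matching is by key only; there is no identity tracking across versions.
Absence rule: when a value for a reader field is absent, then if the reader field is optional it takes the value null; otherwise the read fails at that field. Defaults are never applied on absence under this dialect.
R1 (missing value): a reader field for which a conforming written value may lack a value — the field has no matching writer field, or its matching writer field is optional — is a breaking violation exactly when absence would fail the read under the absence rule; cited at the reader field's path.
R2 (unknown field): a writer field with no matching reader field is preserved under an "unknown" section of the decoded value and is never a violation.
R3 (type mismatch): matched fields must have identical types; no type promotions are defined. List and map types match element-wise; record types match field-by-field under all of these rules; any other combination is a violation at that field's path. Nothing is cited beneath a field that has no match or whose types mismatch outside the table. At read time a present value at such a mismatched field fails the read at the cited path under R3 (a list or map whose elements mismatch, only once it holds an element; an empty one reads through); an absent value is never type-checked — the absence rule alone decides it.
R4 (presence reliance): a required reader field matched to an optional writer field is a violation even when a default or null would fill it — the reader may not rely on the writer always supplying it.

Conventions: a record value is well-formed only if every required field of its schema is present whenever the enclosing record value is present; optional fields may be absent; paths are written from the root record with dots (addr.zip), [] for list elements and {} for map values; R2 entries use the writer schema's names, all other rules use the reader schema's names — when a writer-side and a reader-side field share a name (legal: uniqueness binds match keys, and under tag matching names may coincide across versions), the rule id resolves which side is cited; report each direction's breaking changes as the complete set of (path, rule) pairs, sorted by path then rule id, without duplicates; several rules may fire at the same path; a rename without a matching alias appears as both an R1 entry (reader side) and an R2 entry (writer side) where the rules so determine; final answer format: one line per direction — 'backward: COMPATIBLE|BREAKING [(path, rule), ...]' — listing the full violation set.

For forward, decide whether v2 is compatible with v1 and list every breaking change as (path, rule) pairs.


arrows below run writer -> reader for Event
forward pass over Event, reader schema v1, writer schema v2:
  attrs: paired with writer attrs (list<int64> -> list<int64>; writer required)
  signature: paired with writer blob (bytes -> bytes; writer required)
  score: paired with writer score (float32 -> float32; writer optional)
  version: paired with writer version (int32 -> int32; writer required)
  leftover writer field: email
  => no violations; forward on Event: COMPATIBLE
ruling out the remaining Event differences:
  renamed field signature to blob in record Event (alias signature declared on the renamed field) -> triggers nothing under Event's printed rules — same verdict
  added field email to record Event: optional string, tag 26 (in v2 it sits last) -> triggers nothing under Event's printed rules — same verdict

forward: COMPATIBLE []


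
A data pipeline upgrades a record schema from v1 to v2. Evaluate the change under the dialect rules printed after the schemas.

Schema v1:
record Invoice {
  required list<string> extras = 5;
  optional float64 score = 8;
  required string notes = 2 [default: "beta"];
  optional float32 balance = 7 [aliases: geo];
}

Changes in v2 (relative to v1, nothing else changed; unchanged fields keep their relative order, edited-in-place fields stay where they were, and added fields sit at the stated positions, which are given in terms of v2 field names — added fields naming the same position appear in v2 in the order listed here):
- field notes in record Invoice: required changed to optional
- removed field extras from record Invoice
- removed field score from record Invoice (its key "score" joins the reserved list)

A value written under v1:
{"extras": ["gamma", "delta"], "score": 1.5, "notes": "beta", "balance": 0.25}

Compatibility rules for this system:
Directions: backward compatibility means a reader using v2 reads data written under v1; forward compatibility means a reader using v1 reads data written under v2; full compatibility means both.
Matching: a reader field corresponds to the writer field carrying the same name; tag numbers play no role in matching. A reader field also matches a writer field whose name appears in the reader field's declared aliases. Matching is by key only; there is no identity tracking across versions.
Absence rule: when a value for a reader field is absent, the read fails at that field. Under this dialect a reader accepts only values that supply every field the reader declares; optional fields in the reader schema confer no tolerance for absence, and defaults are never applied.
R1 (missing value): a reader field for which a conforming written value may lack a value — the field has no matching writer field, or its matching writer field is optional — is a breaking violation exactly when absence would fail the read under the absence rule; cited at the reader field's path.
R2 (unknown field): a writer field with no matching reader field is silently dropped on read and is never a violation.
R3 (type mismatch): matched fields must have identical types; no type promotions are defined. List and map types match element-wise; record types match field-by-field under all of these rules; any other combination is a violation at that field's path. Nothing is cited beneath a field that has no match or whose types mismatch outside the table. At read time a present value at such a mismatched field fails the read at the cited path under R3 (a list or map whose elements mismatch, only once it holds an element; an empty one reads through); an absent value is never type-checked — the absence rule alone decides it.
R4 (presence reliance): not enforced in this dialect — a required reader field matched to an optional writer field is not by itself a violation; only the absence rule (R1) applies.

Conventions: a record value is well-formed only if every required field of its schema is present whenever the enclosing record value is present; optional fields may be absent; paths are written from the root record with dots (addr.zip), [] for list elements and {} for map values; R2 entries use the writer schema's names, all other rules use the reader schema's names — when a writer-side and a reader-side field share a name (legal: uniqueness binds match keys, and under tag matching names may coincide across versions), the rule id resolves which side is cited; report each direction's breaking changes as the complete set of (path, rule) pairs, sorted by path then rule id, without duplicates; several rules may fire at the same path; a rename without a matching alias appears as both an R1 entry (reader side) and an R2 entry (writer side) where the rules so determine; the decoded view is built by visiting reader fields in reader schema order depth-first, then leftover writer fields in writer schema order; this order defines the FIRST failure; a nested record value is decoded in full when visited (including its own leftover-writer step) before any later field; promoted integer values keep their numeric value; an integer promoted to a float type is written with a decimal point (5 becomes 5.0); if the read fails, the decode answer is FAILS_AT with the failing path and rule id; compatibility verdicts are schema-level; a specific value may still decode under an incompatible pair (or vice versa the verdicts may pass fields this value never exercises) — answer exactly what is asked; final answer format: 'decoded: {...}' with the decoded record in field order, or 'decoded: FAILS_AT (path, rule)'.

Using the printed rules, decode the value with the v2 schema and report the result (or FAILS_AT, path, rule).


arrows below run writer -> reader for Invoice
migrating the Invoice value to v2:
  notes := "beta"
  balance := 0.25
  writer extras: no reader field; dropped
  writer score: no reader field; dropped
  => decoded: {"notes": "beta", "balance": 0.25}
the rest of the Invoice diff is inert for this question:
  field notes in record Invoice: required changed to optional -> affects the rule determinations only; this particular Invoice value decodes identically

decoded: {"notes": "beta", "balance": 0.25}


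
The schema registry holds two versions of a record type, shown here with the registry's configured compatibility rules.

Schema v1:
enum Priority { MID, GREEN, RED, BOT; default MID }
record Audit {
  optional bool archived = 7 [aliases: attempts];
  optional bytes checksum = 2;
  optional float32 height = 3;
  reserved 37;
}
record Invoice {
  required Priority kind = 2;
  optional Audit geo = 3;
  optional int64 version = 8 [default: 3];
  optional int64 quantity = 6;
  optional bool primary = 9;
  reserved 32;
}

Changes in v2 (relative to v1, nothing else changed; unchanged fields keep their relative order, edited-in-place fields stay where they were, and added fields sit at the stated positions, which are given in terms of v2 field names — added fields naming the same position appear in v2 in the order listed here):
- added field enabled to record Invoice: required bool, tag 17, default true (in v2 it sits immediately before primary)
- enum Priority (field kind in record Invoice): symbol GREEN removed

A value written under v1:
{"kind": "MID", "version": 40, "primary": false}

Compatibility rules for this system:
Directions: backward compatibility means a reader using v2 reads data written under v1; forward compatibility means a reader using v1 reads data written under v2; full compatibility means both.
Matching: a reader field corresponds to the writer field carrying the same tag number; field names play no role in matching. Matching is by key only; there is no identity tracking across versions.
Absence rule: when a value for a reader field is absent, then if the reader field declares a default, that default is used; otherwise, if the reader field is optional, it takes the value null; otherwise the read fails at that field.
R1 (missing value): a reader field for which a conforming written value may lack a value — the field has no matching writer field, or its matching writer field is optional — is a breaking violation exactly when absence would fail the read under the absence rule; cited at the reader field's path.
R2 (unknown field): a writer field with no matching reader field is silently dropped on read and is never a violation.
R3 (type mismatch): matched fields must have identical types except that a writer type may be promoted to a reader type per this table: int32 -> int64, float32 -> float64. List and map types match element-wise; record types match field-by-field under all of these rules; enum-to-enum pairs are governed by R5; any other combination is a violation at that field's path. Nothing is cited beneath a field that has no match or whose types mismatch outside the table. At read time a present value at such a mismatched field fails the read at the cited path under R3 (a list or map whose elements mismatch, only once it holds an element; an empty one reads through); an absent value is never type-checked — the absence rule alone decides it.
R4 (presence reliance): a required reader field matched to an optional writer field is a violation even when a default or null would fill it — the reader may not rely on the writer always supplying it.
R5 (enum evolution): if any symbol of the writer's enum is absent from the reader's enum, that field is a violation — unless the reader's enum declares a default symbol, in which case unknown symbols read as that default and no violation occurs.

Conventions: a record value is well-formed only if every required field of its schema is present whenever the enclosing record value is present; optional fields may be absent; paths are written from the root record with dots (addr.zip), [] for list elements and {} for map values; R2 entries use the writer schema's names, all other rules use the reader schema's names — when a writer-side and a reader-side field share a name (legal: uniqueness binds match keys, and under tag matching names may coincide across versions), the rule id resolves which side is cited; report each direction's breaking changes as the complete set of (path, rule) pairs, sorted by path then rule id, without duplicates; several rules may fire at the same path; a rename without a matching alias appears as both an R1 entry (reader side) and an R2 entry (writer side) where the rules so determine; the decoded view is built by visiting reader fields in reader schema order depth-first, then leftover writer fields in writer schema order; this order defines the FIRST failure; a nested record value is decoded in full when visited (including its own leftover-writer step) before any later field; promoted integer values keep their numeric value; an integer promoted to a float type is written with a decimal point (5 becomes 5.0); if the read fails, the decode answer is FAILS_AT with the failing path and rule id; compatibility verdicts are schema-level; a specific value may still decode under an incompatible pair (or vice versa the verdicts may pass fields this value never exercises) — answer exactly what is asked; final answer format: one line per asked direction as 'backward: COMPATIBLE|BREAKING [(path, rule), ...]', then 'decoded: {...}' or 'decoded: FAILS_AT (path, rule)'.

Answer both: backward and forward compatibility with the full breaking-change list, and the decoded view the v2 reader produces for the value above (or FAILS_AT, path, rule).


backward: COMPATIBLE []; forward: COMPATIBLE []; decoded: {"kind": "MID", "geo": null, "version": 40, "quantity": null, "enabled": true, "primary": false}

each type pair in Invoice: writer, then reader
backward on Invoice — v2 reading data written by v1:
  Priority -> Priority, writer required: kind aligns to kind
  Audit -> Audit, writer optional: geo aligns to geo
  int64 -> int64, writer optional: version aligns to version
  int64 -> int64, writer optional: quantity aligns to quantity
  no writer field matches reader enabled
  bool -> bool, writer optional: primary aligns to primary
  bool -> bool, writer optional: geo.archived aligns to geo.archived
  bytes -> bytes, writer optional: geo.checksum aligns to geo.checksum
  float32 -> float32, writer optional: geo.height aligns to geo.height
  => no violations; backward on Invoice: COMPATIBLE
forward on Invoice — v1 reading data written by v2:
  Priority -> Priority, writer required: kind aligns to kind
  Audit -> Audit, writer optional: geo aligns to geo
  int64 -> int64, writer optional: version aligns to version
  int64 -> int64, writer optional: quantity aligns to quantity
  bool -> bool, writer optional: primary aligns to primary
  leftover writer field: enabled
  bool -> bool, writer optional: geo.archived aligns to geo.archived
  bytes -> bytes, writer optional: geo.checksum aligns to geo.checksum
  float32 -> float32, writer optional: geo.height aligns to geo.height
  => no violations; forward on Invoice: COMPATIBLE
migrating the Invoice value to v2:
  kind := "MID"
  geo := null (missing; optional => null)
  version := 40
  quantity := null (missing; optional => null)
  enabled := true (missing; default applied)
  primary := false
  => decoded: {"kind": "MID", "geo": null, "version": 40, "quantity": null, "enabled": true, "primary": false}


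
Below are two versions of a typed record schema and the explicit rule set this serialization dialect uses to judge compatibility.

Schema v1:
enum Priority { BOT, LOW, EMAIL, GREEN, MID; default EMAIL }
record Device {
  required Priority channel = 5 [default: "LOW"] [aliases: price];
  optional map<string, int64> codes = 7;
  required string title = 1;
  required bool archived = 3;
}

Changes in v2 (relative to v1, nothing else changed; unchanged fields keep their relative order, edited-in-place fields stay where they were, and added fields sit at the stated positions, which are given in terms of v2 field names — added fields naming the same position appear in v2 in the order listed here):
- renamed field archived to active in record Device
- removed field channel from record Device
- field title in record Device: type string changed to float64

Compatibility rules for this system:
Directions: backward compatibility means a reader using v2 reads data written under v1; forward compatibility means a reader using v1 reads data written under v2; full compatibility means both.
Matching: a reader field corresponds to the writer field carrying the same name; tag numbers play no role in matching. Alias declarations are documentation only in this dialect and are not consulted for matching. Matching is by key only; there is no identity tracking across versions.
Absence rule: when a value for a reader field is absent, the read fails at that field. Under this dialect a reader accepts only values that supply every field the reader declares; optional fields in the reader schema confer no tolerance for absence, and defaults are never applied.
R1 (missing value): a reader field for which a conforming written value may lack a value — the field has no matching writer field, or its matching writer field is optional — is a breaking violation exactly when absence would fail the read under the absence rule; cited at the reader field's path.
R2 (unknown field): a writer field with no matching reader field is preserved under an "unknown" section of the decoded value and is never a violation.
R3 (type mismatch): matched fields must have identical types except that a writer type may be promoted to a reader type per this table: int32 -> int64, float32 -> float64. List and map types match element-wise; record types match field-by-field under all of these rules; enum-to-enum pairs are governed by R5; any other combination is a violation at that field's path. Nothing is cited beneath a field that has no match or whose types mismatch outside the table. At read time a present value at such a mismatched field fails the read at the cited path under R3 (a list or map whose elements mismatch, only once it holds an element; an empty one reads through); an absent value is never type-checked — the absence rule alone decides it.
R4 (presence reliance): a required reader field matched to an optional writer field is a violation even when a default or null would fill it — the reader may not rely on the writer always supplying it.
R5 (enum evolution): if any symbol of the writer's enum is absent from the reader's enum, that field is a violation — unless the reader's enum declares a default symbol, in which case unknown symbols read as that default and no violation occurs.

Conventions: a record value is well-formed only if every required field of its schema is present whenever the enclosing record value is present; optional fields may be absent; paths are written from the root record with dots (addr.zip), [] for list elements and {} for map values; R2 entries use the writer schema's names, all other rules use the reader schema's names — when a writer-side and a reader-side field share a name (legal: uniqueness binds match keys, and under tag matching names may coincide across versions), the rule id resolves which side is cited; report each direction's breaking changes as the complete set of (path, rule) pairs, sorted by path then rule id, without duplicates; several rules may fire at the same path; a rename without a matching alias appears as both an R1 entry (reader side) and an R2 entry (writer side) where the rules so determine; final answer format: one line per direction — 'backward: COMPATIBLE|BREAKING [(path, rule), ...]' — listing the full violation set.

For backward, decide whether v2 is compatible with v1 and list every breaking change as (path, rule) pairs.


backward: BREAKING [(active, R1), (codes, R1), (title, R3)]

arrows below run writer -> reader for Device
checking backward for Device: reader v2 against writer v1:
  codes: map<string, int64> -> map<string, int64>, writer optional; from codes
  title: string -> float64, writer required; from title
  no writer field matches reader active
  leftover writer field: channel
  leftover writer field: archived
  violation R1 at active
  violation R1 at codes
  violation R3 at title
  backward on Device therefore BREAKING (3)
the other Device changes do not affect what is asked:
  removed field channel from record Device -> fires only in the forward direction of Device, which is not asked here
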